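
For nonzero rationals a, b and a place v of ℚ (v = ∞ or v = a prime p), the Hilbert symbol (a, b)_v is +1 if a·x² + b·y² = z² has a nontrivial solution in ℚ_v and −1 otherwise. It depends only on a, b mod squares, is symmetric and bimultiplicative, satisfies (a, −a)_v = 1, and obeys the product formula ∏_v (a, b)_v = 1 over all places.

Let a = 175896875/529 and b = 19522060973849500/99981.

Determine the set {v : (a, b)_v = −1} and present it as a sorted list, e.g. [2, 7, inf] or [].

(a, b) ≡ (281435, 31457959995) mod (ℚ^×)²; places V = {2, 3, 5, 7, 11, 17, 19, 23, 37, 43, 53, ∞}.
(a,b)_19: α=0, u≡11; β=5, v≡13 (mod 19); (11|19)=+1, (13|19)=-1; sign (−1)^0·+1^5·-1^0 = +1.
(a,b)_43: α=1, u≡6; β=1, v≡18 (mod 43); (6|43)=+1, (18|43)=-1; sign (−1)^1·+1^1·-1^1 = +1.
(a,b)_5: α=5, u≡3; β=3, v≡1 (mod 5); (3|5)=-1, (1|5)=+1; sign (−1)^0·-1^3·+1^5 = -1.
(a,b)_3: α=0, u≡2; β=-3, v≡1 (mod 3); (2|3)=-1, (1|3)=+1; sign (−1)^0·-1^-3·+1^0 = -1.
(a,b)_17: α=1, u≡6; β=1, v≡12 (mod 17); (6|17)=-1, (12|17)=-1; sign (−1)^0·-1^1·-1^1 = +1.
(a,b)_2: α=0, β=2; u≡3, v≡3 (mod 8); ε(u)ε(v)=1·1, αω(v)=0·1, βω(u)=2·1; sum ≡ 1  ⇒  -1.
(a,b)_∞: sgn(281435)=+, sgn(31457959995)=+, so +1.
(a,b)_23: α=-2, u≡5; β=-2, v≡9 (mod 23); (5|23)=-1, (9|23)=+1; sign (−1)^0·-1^-2·+1^-2 = +1.
(a,b)_7: α=1, u≡2; β=-1, v≡1 (mod 7); (2|7)=+1, (1|7)=+1; sign (−1)^1·+1^-1·+1^1 = -1.
(a,b)_53: α=0, u≡2; β=1, v≡41 (mod 53); (2|53)=-1, (41|53)=-1; sign (−1)^0·-1^1·-1^0 = -1.
(a,b)_37: α=0, u≡2; β=1, v≡11 (mod 37); (2|37)=-1, (11|37)=+1; sign (−1)^0·-1^1·+1^0 = -1.
(a,b)_11: α=1, u≡2; β=1, v≡1 (mod 11); (2|11)=-1, (1|11)=+1; sign (−1)^1·-1^1·+1^1 = +1.
(281435, 31457959995 / ℚ) ramifies at {2, 3, 5, 7, 37, 53}: a division algebra.

[2, 3, 5, 7, 37, 53]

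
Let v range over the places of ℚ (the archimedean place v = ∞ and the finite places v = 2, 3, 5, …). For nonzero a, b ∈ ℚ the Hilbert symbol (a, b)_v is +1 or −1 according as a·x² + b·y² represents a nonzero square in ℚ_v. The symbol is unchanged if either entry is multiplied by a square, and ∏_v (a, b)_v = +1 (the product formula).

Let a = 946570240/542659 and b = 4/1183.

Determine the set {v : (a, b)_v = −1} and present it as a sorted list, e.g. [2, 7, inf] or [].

[2, 5, 7, 11]

(a, b) ≡ (7315, 7) mod (ℚ^×)²; places V = {2, 5, 7, 11, 13, 19, ∞}.
(a,b)_7: α=5, u≡1; β=-1, v≡4 (mod 7); (1|7)=+1, (4|7)=+1; sign (−1)^1·+1^-1·+1^5 = -1.
(a,b)_∞: sgn(7315)=+, sgn(7)=+, so +1.
(a,b)_5: α=1, u≡2; β=0, v≡3 (mod 5); (2|5)=-1, (3|5)=-1; sign (−1)^0·-1^0·-1^1 = -1.
(a,b)_2: α=10, β=2; u≡3, v≡7 (mod 8); ε(u)ε(v)=1·1, αω(v)=10·0, βω(u)=2·1; sum ≡ 1  ⇒  -1.
(a,b)_11: α=1, u≡4; β=0, v≡8 (mod 11); (4|11)=+1, (8|11)=-1; sign (−1)^0·+1^0·-1^1 = -1.
(a,b)_13: α=-4, u≡3; β=-2, v≡8 (mod 13); (3|13)=+1, (8|13)=-1; sign (−1)^0·+1^-2·-1^-4 = +1.
(a,b)_19: α=-1, u≡11; β=0, v≡16 (mod 19); (11|19)=+1, (16|19)=+1; sign (−1)^0·+1^0·+1^-1 = +1.
|Ram(7315, 7)| = 4, even; anisotropic at {2, 5, 7, 11}.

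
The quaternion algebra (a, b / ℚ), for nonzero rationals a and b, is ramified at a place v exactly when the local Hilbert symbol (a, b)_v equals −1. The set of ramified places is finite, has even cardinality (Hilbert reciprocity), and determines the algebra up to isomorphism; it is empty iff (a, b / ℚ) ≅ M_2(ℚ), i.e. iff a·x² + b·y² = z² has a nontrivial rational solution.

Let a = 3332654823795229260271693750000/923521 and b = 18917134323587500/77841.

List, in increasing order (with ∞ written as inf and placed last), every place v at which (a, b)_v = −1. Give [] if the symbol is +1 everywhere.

Mod squares: a ≡ 559, b ≡ 690235. Check v ∈ {∞, 2, 3, 5, 7, 11, 13, 31, 37, 41, 43}.
v=43: a=43^5·(≡40), b=43^2·(≡34) mod 43; (40|43)=+1, (34|43)=-1; (−1)^{5·2·21}·(+1)^2·(-1)^5 = -1.
v=37: a=37^2·(≡16), b=37^1·(≡4) mod 37; (16|37)=+1, (4|37)=+1; (−1)^{2·1·18}·(+1)^1·(+1)^2 = +1.
v=41: a=41^2·(≡14), b=41^1·(≡25) mod 41; (14|41)=-1, (25|41)=+1; (−1)^{2·1·20}·(-1)^1·(+1)^2 = -1.
v=13: a=13^3·(≡9), b=13^1·(≡1) mod 13; (9|13)=+1, (1|13)=+1; (−1)^{3·1·6}·(+1)^1·(+1)^3 = +1.
v=5: a=5^8·(≡1), b=5^5·(≡3) mod 5; (1|5)=+1, (3|5)=-1; (−1)^{8·5·2}·(+1)^5·(-1)^8 = +1.
v=31: a=31^-4·(≡25), b=31^-2·(≡9) mod 31; (25|31)=+1, (9|31)=+1; (−1)^{-4·-2·15}·(+1)^-2·(+1)^-4 = +1.
v=∞: 559 > 0 and 690235 > 0  ⇒  (a,b)_∞ = +1.
v=11: a=11^4·(≡5), b=11^2·(≡10) mod 11; (5|11)=+1, (10|11)=-1; (−1)^{4·2·5}·(+1)^2·(-1)^4 = +1.
v=7: a=7^2·(≡3), b=7^3·(≡6) mod 7; (3|7)=-1, (6|7)=-1; (−1)^{2·3·3}·(-1)^3·(-1)^2 = -1.
v=3: a=3^0·(≡1), b=3^-4·(≡1) mod 3; (1|3)=+1, (1|3)=+1; (−1)^{0·-4·1}·(+1)^-4·(+1)^0 = +1.
v=2: v_2(a)=4, v_2(b)=2; units ≡ 7, 3 (mod 8); ε·ε+αω+βω = 1·1+4·1+2·0 ≡ 1  ⇒  (a,b)_2 = -1.
Ram(559, 690235) = {2, 7, 41, 43}; no ℚ_2-point on the conic.

[2, 7, 41, 43]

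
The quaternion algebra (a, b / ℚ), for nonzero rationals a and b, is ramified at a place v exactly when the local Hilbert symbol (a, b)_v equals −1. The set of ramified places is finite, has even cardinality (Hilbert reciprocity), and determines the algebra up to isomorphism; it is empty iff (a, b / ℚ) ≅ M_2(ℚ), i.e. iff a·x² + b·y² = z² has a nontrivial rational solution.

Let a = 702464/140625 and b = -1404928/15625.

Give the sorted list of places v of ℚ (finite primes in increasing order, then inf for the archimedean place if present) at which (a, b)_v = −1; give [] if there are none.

[]

(a, b) ≡ (14, -7) mod (ℚ^×)²; places V = {2, 3, 5, 7, ∞}.
(a,b)_3: α=-2, u≡2; β=0, v≡2 (mod 3); (2|3)=-1, (2|3)=-1; sign (−1)^0·-1^0·-1^-2 = +1.
(a,b)_∞: sgn(14)=+, sgn(-7)=−, so +1.
(a,b)_2: α=11, β=12; u≡7, v≡1 (mod 8); ε(u)ε(v)=1·0, αω(v)=11·0, βω(u)=12·0; sum ≡ 0  ⇒  +1.
(a,b)_5: α=-6, u≡1; β=-6, v≡2 (mod 5); (1|5)=+1, (2|5)=-1; sign (−1)^0·+1^-6·-1^-6 = +1.
(a,b)_7: α=3, u≡2; β=3, v≡6 (mod 7); (2|7)=+1, (6|7)=-1; sign (−1)^1·+1^3·-1^3 = +1.
Every local symbol is +1, so the conic 14·x² + -7·y² = z² has ℚ_v-points for all v and hence a ℚ-point; (a, b / ℚ) ≅ M_2(ℚ).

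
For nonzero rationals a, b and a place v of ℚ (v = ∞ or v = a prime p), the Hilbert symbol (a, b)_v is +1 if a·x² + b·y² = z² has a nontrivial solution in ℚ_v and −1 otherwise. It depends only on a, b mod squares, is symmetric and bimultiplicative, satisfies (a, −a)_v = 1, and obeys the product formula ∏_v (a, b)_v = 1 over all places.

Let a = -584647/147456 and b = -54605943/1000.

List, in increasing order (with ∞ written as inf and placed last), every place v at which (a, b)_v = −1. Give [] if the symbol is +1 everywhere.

[5, inf]

(a, b) ≡ (-7, -70) mod (ℚ^×)²; places V = {2, 3, 5, 7, 17, 19, ∞}.
(a,b)_19: α=0, u≡12; β=2, v≡6 (mod 19); (12|19)=-1, (6|19)=+1; sign (−1)^0·-1^2·+1^0 = +1.
(a,b)_∞: sgn(-7)=−, sgn(-70)=−, so -1.
(a,b)_5: α=0, u≡3; β=-3, v≡4 (mod 5); (3|5)=-1, (4|5)=+1; sign (−1)^0·-1^-3·+1^0 = -1.
(a,b)_17: α=4, u≡12; β=0, v≡13 (mod 17); (12|17)=-1, (13|17)=+1; sign (−1)^0·-1^0·+1^4 = +1.
(a,b)_3: α=-2, u≡2; β=2, v≡2 (mod 3); (2|3)=-1, (2|3)=-1; sign (−1)^0·-1^2·-1^-2 = +1.
(a,b)_2: α=-14, β=-3; u≡1, v≡5 (mod 8); ε(u)ε(v)=0·0, αω(v)=-14·1, βω(u)=-3·0; sum ≡ 0  ⇒  +1.
(a,b)_7: α=1, u≡3; β=5, v≡1 (mod 7); (3|7)=-1, (1|7)=+1; sign (−1)^1·-1^5·+1^1 = +1.
Ram(-7, -70) = {5, ∞}; no ℚ_5-point on the conic.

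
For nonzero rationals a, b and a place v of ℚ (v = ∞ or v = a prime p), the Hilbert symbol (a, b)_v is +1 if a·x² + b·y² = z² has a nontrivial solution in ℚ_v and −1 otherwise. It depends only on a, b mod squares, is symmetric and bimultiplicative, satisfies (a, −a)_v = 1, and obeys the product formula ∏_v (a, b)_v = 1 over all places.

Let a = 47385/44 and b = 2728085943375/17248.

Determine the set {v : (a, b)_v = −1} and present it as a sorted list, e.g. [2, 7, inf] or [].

[2, 5, 11, 13]

(a, b) ≡ (715, 330) mod (ℚ^×)²; places V = {2, 3, 5, 7, 11, 13, ∞}.
(a,b)_13: α=1, u≡1; β=2, v≡2 (mod 13); (1|13)=+1, (2|13)=-1; sign (−1)^0·+1^2·-1^1 = -1.
(a,b)_7: α=0, u≡1; β=-2, v≡1 (mod 7); (1|7)=+1, (1|7)=+1; sign (−1)^0·+1^-2·+1^0 = +1.
(a,b)_11: α=-1, u≡2; β=-1, v≡2 (mod 11); (2|11)=-1, (2|11)=-1; sign (−1)^1·-1^-1·-1^-1 = -1.
(a,b)_2: α=-2, β=-5; u≡3, v≡5 (mod 8); ε(u)ε(v)=1·0, αω(v)=-2·1, βω(u)=-5·1; sum ≡ 1  ⇒  -1.
(a,b)_∞: sgn(715)=+, sgn(330)=+, so +1.
(a,b)_3: α=6, u≡1; β=17, v≡2 (mod 3); (1|3)=+1, (2|3)=-1; sign (−1)^0·+1^17·-1^6 = +1.
(a,b)_5: α=1, u≡3; β=3, v≡4 (mod 5); (3|5)=-1, (4|5)=+1; sign (−1)^0·-1^3·+1^1 = -1.
(715, 330 / ℚ) ramifies at {2, 5, 11, 13}: a division algebra.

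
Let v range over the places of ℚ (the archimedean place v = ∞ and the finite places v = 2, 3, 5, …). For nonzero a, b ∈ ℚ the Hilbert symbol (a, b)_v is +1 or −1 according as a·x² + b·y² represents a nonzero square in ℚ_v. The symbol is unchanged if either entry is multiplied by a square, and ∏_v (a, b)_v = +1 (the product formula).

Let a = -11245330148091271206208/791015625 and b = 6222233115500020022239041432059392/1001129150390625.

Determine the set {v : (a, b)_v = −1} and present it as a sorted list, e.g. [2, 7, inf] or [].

(a, b) ≡ (-157573, 2747902) mod (ℚ^×)²; places V = {2, 3, 5, 13, 17, 23, 31, 41, 43, 47, ∞}.
(a,b)_5: α=-10, u≡2; β=-16, v≡2 (mod 5); (2|5)=-1, (2|5)=-1; sign (−1)^0·-1^-16·-1^-10 = +1.
(a,b)_47: α=2, u≡28; β=3, v≡20 (mod 47); (28|47)=+1, (20|47)=-1; sign (−1)^0·+1^3·-1^2 = +1.
(a,b)_43: α=2, u≡37; β=2, v≡37 (mod 43); (37|43)=-1, (37|43)=-1; sign (−1)^0·-1^2·-1^2 = +1.
(a,b)_3: α=-4, u≡2; β=-8, v≡1 (mod 3); (2|3)=-1, (1|3)=+1; sign (−1)^0·-1^-8·+1^-4 = +1.
(a,b)_∞: sgn(-157573)=−, sgn(2747902)=+, so +1.
(a,b)_17: α=1, u≡2; β=2, v≡7 (mod 17); (2|17)=+1, (7|17)=-1; sign (−1)^0·+1^2·-1^1 = -1.
(a,b)_2: α=6, β=9; u≡3, v≡7 (mod 8); ε(u)ε(v)=1·1, αω(v)=6·0, βω(u)=9·1; sum ≡ 0  ⇒  +1.
(a,b)_31: α=3, u≡25; β=5, v≡27 (mod 31); (25|31)=+1, (27|31)=-1; sign (−1)^1·+1^5·-1^3 = +1.
(a,b)_13: α=3, u≡6; β=6, v≡3 (mod 13); (6|13)=-1, (3|13)=+1; sign (−1)^0·-1^6·+1^3 = +1.
(a,b)_23: α=1, u≡8; β=1, v≡4 (mod 23); (8|23)=+1, (4|23)=+1; sign (−1)^1·+1^1·+1^1 = -1.
(a,b)_41: α=2, u≡23; β=3, v≡27 (mod 41); (23|41)=+1, (27|41)=-1; sign (−1)^0·+1^3·-1^2 = +1.
(-157573, 2747902 / ℚ) ramifies at {17, 23}: a division algebra.

[17, 23]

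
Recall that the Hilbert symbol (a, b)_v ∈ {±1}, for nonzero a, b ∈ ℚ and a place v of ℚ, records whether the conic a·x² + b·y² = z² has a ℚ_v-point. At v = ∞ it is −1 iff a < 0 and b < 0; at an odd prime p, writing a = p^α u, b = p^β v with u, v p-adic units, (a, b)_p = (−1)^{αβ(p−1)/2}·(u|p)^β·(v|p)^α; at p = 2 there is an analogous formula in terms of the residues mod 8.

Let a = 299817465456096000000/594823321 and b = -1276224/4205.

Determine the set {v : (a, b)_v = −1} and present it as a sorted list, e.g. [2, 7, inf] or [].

[2, 3, 7, 23]

(a, b) ≡ (14, -345) mod (ℚ^×)²; places V = {2, 3, 5, 7, 17, 23, 29, ∞}.
(a,b)_7: α=1, u≡2; β=0, v≡6 (mod 7); (2|7)=+1, (6|7)=-1; sign (−1)^0·+1^0·-1^1 = -1.
(a,b)_23: α=4, u≡11; β=1, v≡3 (mod 23); (11|23)=-1, (3|23)=+1; sign (−1)^0·-1^1·+1^4 = -1.
(a,b)_∞: sgn(14)=+, sgn(-345)=−, so +1.
(a,b)_29: α=-6, u≡11; β=-2, v≡19 (mod 29); (11|29)=-1, (19|29)=-1; sign (−1)^0·-1^-2·-1^-6 = +1.
(a,b)_17: α=0, u≡6; β=2, v≡12 (mod 17); (6|17)=-1, (12|17)=-1; sign (−1)^0·-1^2·-1^0 = +1.
(a,b)_5: α=6, u≡4; β=-1, v≡1 (mod 5); (4|5)=+1, (1|5)=+1; sign (−1)^0·+1^-1·+1^6 = +1.
(a,b)_3: α=14, u≡2; β=1, v≡2 (mod 3); (2|3)=-1, (2|3)=-1; sign (−1)^0·-1^1·-1^14 = -1.
(a,b)_2: α=11, β=6; u≡7, v≡7 (mod 8); ε(u)ε(v)=1·1, αω(v)=11·0, βω(u)=6·0; sum ≡ 1  ⇒  -1.
Ram(14, -345) = {2, 3, 7, 23}; no ℚ_2-point on the conic.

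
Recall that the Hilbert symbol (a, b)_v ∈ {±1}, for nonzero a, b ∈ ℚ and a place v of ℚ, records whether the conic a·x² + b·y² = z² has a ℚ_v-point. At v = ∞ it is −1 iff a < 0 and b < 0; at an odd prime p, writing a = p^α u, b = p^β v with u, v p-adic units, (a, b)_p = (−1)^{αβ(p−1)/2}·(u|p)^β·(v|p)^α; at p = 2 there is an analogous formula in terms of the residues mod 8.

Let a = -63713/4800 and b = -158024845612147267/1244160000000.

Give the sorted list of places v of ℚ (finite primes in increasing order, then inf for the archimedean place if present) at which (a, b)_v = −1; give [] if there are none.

[3, 29, 47, inf]

(a, b) ≡ (-1131, -20445) mod (ℚ^×)²; places V = {2, 3, 5, 13, 29, 47, ∞}.
(a,b)_5: α=-2, u≡1; β=-7, v≡1 (mod 5); (1|5)=+1, (1|5)=+1; sign (−1)^0·+1^-7·+1^-2 = +1.
(a,b)_29: α=1, u≡14; β=3, v≡9 (mod 29); (14|29)=-1, (9|29)=+1; sign (−1)^0·-1^3·+1^1 = -1.
(a,b)_47: α=0, u≡11; β=1, v≡33 (mod 47); (11|47)=-1, (33|47)=-1; sign (−1)^0·-1^1·-1^0 = -1.
(a,b)_13: α=3, u≡12; β=10, v≡12 (mod 13); (12|13)=+1, (12|13)=+1; sign (−1)^0·+1^10·+1^3 = +1.
(a,b)_∞: sgn(-1131)=−, sgn(-20445)=−, so -1.
(a,b)_3: α=-1, u≡1; β=-5, v≡1 (mod 3); (1|3)=+1, (1|3)=+1; sign (−1)^1·+1^-5·+1^-1 = -1.
(a,b)_2: α=-6, β=-16; u≡5, v≡3 (mod 8); ε(u)ε(v)=0·1, αω(v)=-6·1, βω(u)=-16·1; sum ≡ 0  ⇒  +1.
|Ram(-1131, -20445)| = 4, even; anisotropic at {3, 29, 47, ∞}.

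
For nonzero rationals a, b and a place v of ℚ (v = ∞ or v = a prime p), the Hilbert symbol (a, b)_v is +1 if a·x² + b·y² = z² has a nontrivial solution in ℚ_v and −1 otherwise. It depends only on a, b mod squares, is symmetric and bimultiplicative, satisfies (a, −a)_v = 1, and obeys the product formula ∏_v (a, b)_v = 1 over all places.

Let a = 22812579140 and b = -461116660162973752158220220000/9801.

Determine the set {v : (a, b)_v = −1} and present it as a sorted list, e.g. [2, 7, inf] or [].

(a, b) ≡ (65, -243542) mod (ℚ^×)²; places V = {2, 3, 5, 11, 13, 17, 19, 23, 29, ∞}.
(a,b)_29: α=2, u≡13; β=3, v≡18 (mod 29); (13|29)=+1, (18|29)=-1; sign (−1)^0·+1^3·-1^2 = +1.
(a,b)_19: α=2, u≡13; β=3, v≡1 (mod 19); (13|19)=-1, (1|19)=+1; sign (−1)^0·-1^3·+1^2 = -1.
(a,b)_23: α=0, u≡22; β=2, v≡19 (mod 23); (22|23)=-1, (19|23)=-1; sign (−1)^0·-1^2·-1^0 = +1.
(a,b)_2: α=2, β=5; u≡1, v≡5 (mod 8); ε(u)ε(v)=0·0, αω(v)=2·1, βω(u)=5·0; sum ≡ 0  ⇒  +1.
(a,b)_∞: sgn(65)=+, sgn(-243542)=−, so +1.
(a,b)_3: α=0, u≡2; β=-4, v≡1 (mod 3); (2|3)=-1, (1|3)=+1; sign (−1)^0·-1^-4·+1^0 = +1.
(a,b)_5: α=1, u≡3; β=4, v≡3 (mod 5); (3|5)=-1, (3|5)=-1; sign (−1)^0·-1^4·-1^1 = -1.
(a,b)_13: α=1, u≡5; β=3, v≡10 (mod 13); (5|13)=-1, (10|13)=+1; sign (−1)^0·-1^3·+1^1 = -1.
(a,b)_11: α=0, u≡10; β=-2, v≡3 (mod 11); (10|11)=-1, (3|11)=+1; sign (−1)^0·-1^-2·+1^0 = +1.
(a,b)_17: α=2, u≡7; β=9, v≡7 (mod 17); (7|17)=-1, (7|17)=-1; sign (−1)^0·-1^9·-1^2 = -1.
(65, -243542 / ℚ) ramifies at {5, 13, 17, 19}: a division algebra.

[5, 13, 17, 19]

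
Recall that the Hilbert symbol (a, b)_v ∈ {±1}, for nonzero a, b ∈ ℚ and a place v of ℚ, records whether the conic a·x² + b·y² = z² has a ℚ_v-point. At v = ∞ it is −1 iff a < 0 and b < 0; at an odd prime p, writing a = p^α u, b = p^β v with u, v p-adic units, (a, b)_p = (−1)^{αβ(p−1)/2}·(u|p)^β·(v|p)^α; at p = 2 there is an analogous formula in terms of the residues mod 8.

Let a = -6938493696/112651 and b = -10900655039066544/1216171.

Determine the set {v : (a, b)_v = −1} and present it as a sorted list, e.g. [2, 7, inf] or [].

Mod squares: a ≡ -969, b ≡ -39729. Check v ∈ {∞, 2, 3, 7, 11, 17, 19, 23, 29, 41}.
v=19: a=19^-1·(≡5), b=19^-1·(≡2) mod 19; (5|19)=+1, (2|19)=-1; (−1)^{-1·-1·9}·(+1)^-1·(-1)^-1 = +1.
v=7: a=7^-2·(≡2), b=7^0·(≡5) mod 7; (2|7)=+1, (5|7)=-1; (−1)^{-2·0·3}·(+1)^0·(-1)^-2 = +1.
v=23: a=23^0·(≡15), b=23^-2·(≡19) mod 23; (15|23)=-1, (19|23)=-1; (−1)^{0·-2·11}·(-1)^-2·(-1)^0 = +1.
v=∞: -969 < 0 and -39729 < 0  ⇒  (a,b)_∞ = -1.
v=11: a=11^-2·(≡6), b=11^-2·(≡5) mod 11; (6|11)=-1, (5|11)=+1; (−1)^{-2·-2·5}·(-1)^-2·(+1)^-2 = +1.
v=29: a=29^0·(≡11), b=29^2·(≡28) mod 29; (11|29)=-1, (28|29)=+1; (−1)^{0·2·14}·(-1)^2·(+1)^0 = +1.
v=17: a=17^1·(≡10), b=17^1·(≡2) mod 17; (10|17)=-1, (2|17)=+1; (−1)^{1·1·8}·(-1)^1·(+1)^1 = -1.
v=41: a=41^0·(≡11), b=41^1·(≡19) mod 41; (11|41)=-1, (19|41)=-1; (−1)^{0·1·20}·(-1)^1·(-1)^0 = -1.
v=2: v_2(a)=8, v_2(b)=4; units ≡ 7, 7 (mod 8); ε·ε+αω+βω = 1·1+8·0+4·0 ≡ 1  ⇒  (a,b)_2 = -1.
v=3: a=3^13·(≡1), b=3^19·(≡2) mod 3; (1|3)=+1, (2|3)=-1; (−1)^{13·19·1}·(+1)^19·(-1)^13 = +1.
(-969, -39729 / ℚ) ramifies at {2, 17, 41, ∞}: a division algebra.

[2, 17, 41, inf]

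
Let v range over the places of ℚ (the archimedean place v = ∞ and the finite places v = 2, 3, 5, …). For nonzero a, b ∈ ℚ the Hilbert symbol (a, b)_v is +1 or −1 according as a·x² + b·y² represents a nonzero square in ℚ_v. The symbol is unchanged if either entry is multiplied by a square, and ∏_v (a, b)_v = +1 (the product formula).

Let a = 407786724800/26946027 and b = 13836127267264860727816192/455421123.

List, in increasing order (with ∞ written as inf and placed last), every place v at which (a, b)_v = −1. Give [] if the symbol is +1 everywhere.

[7, 17, 23, 29]

(a, b) ≡ (4524261, 156009) mod (ℚ^×)²; places V = {2, 3, 5, 7, 13, 17, 19, 23, 29, 37, ∞}.
(a,b)_5: α=2, u≡1; β=0, v≡4 (mod 5); (1|5)=+1, (4|5)=+1; sign (−1)^0·+1^0·+1^2 = +1.
(a,b)_37: α=-2, u≡21; β=-4, v≡35 (mod 37); (21|37)=+1, (35|37)=-1; sign (−1)^0·+1^-4·-1^-2 = +1.
(a,b)_∞: sgn(4524261)=+, sgn(156009)=+, so +1.
(a,b)_19: α=1, u≡4; β=3, v≡2 (mod 19); (4|19)=+1, (2|19)=-1; sign (−1)^1·+1^3·-1^1 = +1.
(a,b)_29: α=1, u≡14; β=2, v≡19 (mod 29); (14|29)=-1, (19|29)=-1; sign (−1)^0·-1^2·-1^1 = -1.
(a,b)_7: α=1, u≡5; β=3, v≡5 (mod 7); (5|7)=-1, (5|7)=-1; sign (−1)^1·-1^3·-1^1 = -1.
(a,b)_23: α=1, u≡10; β=3, v≡11 (mod 23); (10|23)=-1, (11|23)=-1; sign (−1)^1·-1^3·-1^1 = -1.
(a,b)_2: α=6, β=12; u≡5, v≡1 (mod 8); ε(u)ε(v)=0·0, αω(v)=6·0, βω(u)=12·1; sum ≡ 0  ⇒  +1.
(a,b)_3: α=-9, u≡2; β=-5, v≡1 (mod 3); (2|3)=-1, (1|3)=+1; sign (−1)^1·-1^-5·+1^-9 = +1.
(a,b)_17: α=1, u≡1; β=3, v≡3 (mod 17); (1|17)=+1, (3|17)=-1; sign (−1)^0·+1^3·-1^1 = -1.
(a,b)_13: α=2, u≡12; β=4, v≡9 (mod 13); (12|13)=+1, (9|13)=+1; sign (−1)^0·+1^4·+1^2 = +1.
(4524261, 156009 / ℚ) ramifies at {7, 17, 23, 29}: a division algebra.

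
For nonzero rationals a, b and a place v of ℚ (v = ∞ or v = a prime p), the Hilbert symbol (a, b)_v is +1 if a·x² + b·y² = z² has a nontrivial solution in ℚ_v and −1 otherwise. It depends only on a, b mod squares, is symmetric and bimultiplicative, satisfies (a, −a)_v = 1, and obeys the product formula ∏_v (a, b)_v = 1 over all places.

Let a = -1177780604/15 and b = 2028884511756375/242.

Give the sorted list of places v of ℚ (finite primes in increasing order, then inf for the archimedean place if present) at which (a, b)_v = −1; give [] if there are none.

Mod squares: a ≡ -1785, b ≡ 910. Check v ∈ {∞, 2, 3, 5, 7, 11, 13, 17}.
v=3: a=3^-1·(≡2), b=3^2·(≡1) mod 3; (2|3)=-1, (1|3)=+1; (−1)^{-1·2·1}·(-1)^2·(+1)^-1 = +1.
v=∞: -1785 < 0 and 910 > 0  ⇒  (a,b)_∞ = +1.
v=13: a=13^2·(≡1), b=13^5·(≡11) mod 13; (1|13)=+1, (11|13)=-1; (−1)^{2·5·6}·(+1)^5·(-1)^2 = +1.
v=7: a=7^1·(≡1), b=7^5·(≡1) mod 7; (1|7)=+1, (1|7)=+1; (−1)^{1·5·3}·(+1)^5·(+1)^1 = -1.
v=11: a=11^4·(≡8), b=11^-2·(≡10) mod 11; (8|11)=-1, (10|11)=-1; (−1)^{4·-2·5}·(-1)^-2·(-1)^4 = +1.
v=2: v_2(a)=2, v_2(b)=-1; units ≡ 7, 7 (mod 8); ε·ε+αω+βω = 1·1+2·0+-1·0 ≡ 1  ⇒  (a,b)_2 = -1.
v=17: a=17^1·(≡12), b=17^2·(≡1) mod 17; (12|17)=-1, (1|17)=+1; (−1)^{1·2·8}·(-1)^2·(+1)^1 = +1.
v=5: a=5^-1·(≡2), b=5^3·(≡3) mod 5; (2|5)=-1, (3|5)=-1; (−1)^{-1·3·2}·(-1)^3·(-1)^-1 = +1.
|Ram(-1785, 910)| = 2, even; anisotropic at {2, 7}.

[2, 7]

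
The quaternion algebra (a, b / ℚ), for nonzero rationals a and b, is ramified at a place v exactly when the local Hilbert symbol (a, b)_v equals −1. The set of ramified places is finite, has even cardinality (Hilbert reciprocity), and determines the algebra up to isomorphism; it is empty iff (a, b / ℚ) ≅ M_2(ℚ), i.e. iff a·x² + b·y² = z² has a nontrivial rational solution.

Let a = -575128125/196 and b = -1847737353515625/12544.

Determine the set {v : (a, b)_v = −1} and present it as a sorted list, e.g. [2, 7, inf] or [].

[2, 11, 13, inf]

Mod squares: a ≡ -5, b ≡ -2145. Check v ∈ {∞, 2, 3, 5, 7, 11, 13}.
v=2: v_2(a)=-2, v_2(b)=-8; units ≡ 3, 7 (mod 8); ε·ε+αω+βω = 1·1+-2·0+-8·1 ≡ 1  ⇒  (a,b)_2 = -1.
v=3: a=3^2·(≡1), b=3^7·(≡2) mod 3; (1|3)=+1, (2|3)=-1; (−1)^{2·7·1}·(+1)^7·(-1)^2 = +1.
v=∞: -5 < 0 and -2145 < 0  ⇒  (a,b)_∞ = -1.
v=13: a=13^2·(≡2), b=13^1·(≡3) mod 13; (2|13)=-1, (3|13)=+1; (−1)^{2·1·6}·(-1)^1·(+1)^2 = -1.
v=7: a=7^-2·(≡4), b=7^-2·(≡4) mod 7; (4|7)=+1, (4|7)=+1; (−1)^{-2·-2·3}·(+1)^-2·(+1)^-2 = +1.
v=11: a=11^2·(≡7), b=11^3·(≡5) mod 11; (7|11)=-1, (5|11)=+1; (−1)^{2·3·5}·(-1)^3·(+1)^2 = -1.
v=5: a=5^5·(≡4), b=5^11·(≡1) mod 5; (4|5)=+1, (1|5)=+1; (−1)^{5·11·2}·(+1)^11·(+1)^5 = +1.
Ram(-5, -2145) = {2, 11, 13, ∞}; no ℚ_2-point on the conic.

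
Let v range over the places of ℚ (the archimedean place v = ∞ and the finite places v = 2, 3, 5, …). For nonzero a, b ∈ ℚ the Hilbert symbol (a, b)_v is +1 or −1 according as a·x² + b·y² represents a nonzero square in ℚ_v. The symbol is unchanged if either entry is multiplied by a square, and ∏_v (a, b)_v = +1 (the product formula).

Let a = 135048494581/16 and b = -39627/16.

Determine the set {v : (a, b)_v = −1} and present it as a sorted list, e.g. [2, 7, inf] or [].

Mod squares: a ≡ 2821, b ≡ -4403. Check v ∈ {∞, 2, 3, 7, 11, 13, 17, 31, 37}.
v=17: a=17^2·(≡1), b=17^1·(≡2) mod 17; (1|17)=+1, (2|17)=+1; (−1)^{2·1·8}·(+1)^1·(+1)^2 = +1.
v=2: v_2(a)=-4, v_2(b)=-4; units ≡ 5, 5 (mod 8); ε·ε+αω+βω = 0·0+-4·1+-4·1 ≡ 0  ⇒  (a,b)_2 = +1.
v=∞: 2821 > 0 and -4403 < 0  ⇒  (a,b)_∞ = +1.
v=13: a=13^1·(≡1), b=13^0·(≡12) mod 13; (1|13)=+1, (12|13)=+1; (−1)^{1·0·6}·(+1)^0·(+1)^1 = +1.
v=11: a=11^2·(≡4), b=11^0·(≡10) mod 11; (4|11)=+1, (10|11)=-1; (−1)^{2·0·5}·(+1)^0·(-1)^2 = +1.
v=7: a=7^1·(≡4), b=7^1·(≡1) mod 7; (4|7)=+1, (1|7)=+1; (−1)^{1·1·3}·(+1)^1·(+1)^1 = -1.
v=37: a=37^2·(≡30), b=37^1·(≡14) mod 37; (30|37)=+1, (14|37)=-1; (−1)^{2·1·18}·(+1)^1·(-1)^2 = +1.
v=31: a=31^1·(≡11), b=31^0·(≡13) mod 31; (11|31)=-1, (13|31)=-1; (−1)^{1·0·15}·(-1)^0·(-1)^1 = -1.
v=3: a=3^0·(≡1), b=3^2·(≡1) mod 3; (1|3)=+1, (1|3)=+1; (−1)^{0·2·1}·(+1)^2·(+1)^0 = +1.
(2821, -4403 / ℚ) ramifies at {7, 31}: a division algebra.

[7, 31]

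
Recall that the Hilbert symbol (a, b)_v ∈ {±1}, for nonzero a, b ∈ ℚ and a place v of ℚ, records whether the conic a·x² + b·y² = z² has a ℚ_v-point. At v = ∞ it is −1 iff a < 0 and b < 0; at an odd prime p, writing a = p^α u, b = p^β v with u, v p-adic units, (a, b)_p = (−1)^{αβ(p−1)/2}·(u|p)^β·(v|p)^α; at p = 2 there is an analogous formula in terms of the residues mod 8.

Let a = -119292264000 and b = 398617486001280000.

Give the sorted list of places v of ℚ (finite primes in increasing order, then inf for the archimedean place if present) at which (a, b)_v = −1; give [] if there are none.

[5, 7, 13, 17]

Mod squares: a ≡ -65, b ≡ 357. Check v ∈ {∞, 2, 3, 5, 7, 13, 17}.
v=3: a=3^4·(≡1), b=3^7·(≡2) mod 3; (1|3)=+1, (2|3)=-1; (−1)^{4·7·1}·(+1)^7·(-1)^4 = +1.
v=7: a=7^2·(≡6), b=7^3·(≡2) mod 7; (6|7)=-1, (2|7)=+1; (−1)^{2·3·3}·(-1)^3·(+1)^2 = -1.
v=5: a=5^3·(≡3), b=5^4·(≡3) mod 5; (3|5)=-1, (3|5)=-1; (−1)^{3·4·2}·(-1)^4·(-1)^3 = -1.
v=∞: -65 < 0 and 357 > 0  ⇒  (a,b)_∞ = +1.
v=2: v_2(a)=6, v_2(b)=10; units ≡ 7, 5 (mod 8); ε·ε+αω+βω = 1·0+6·1+10·0 ≡ 0  ⇒  (a,b)_2 = +1.
v=13: a=13^1·(≡5), b=13^2·(≡6) mod 13; (5|13)=-1, (6|13)=-1; (−1)^{1·2·6}·(-1)^2·(-1)^1 = -1.
v=17: a=17^2·(≡14), b=17^3·(≡1) mod 17; (14|17)=-1, (1|17)=+1; (−1)^{2·3·8}·(-1)^3·(+1)^2 = -1.
(-65, 357 / ℚ) ramifies at {5, 7, 13, 17}: a division algebra.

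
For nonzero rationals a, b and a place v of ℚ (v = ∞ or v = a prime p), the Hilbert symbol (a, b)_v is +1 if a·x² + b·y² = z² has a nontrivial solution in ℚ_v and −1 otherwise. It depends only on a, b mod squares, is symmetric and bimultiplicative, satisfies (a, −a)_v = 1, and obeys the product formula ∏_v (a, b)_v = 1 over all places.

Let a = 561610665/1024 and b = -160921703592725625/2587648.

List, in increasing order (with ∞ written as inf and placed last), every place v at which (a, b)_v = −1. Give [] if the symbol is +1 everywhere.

[3, 5]

Mod squares: a ≡ 770385, b ≡ -7. Check v ∈ {∞, 2, 3, 5, 7, 11, 19, 23, 29}.
v=29: a=29^1·(≡23), b=29^2·(≡22) mod 29; (23|29)=+1, (22|29)=+1; (−1)^{1·2·14}·(+1)^2·(+1)^1 = +1.
v=7: a=7^1·(≡4), b=7^-1·(≡3) mod 7; (4|7)=+1, (3|7)=-1; (−1)^{1·-1·3}·(+1)^-1·(-1)^1 = +1.
v=23: a=23^1·(≡17), b=23^2·(≡4) mod 23; (17|23)=-1, (4|23)=+1; (−1)^{1·2·11}·(-1)^2·(+1)^1 = +1.
v=11: a=11^1·(≡5), b=11^2·(≡5) mod 11; (5|11)=+1, (5|11)=+1; (−1)^{1·2·5}·(+1)^2·(+1)^1 = +1.
v=2: v_2(a)=-10, v_2(b)=-10; units ≡ 1, 1 (mod 8); ε·ε+αω+βω = 0·0+-10·0+-10·0 ≡ 0  ⇒  (a,b)_2 = +1.
v=5: a=5^1·(≡2), b=5^4·(≡3) mod 5; (2|5)=-1, (3|5)=-1; (−1)^{1·4·2}·(-1)^4·(-1)^1 = -1.
v=3: a=3^7·(≡1), b=3^14·(≡2) mod 3; (1|3)=+1, (2|3)=-1; (−1)^{7·14·1}·(+1)^14·(-1)^7 = -1.
v=∞: 770385 > 0 and -7 < 0  ⇒  (a,b)_∞ = +1.
v=19: a=19^0·(≡9), b=19^-2·(≡3) mod 19; (9|19)=+1, (3|19)=-1; (−1)^{0·-2·9}·(+1)^-2·(-1)^0 = +1.
|Ram(770385, -7)| = 2, even; anisotropic at {3, 5}.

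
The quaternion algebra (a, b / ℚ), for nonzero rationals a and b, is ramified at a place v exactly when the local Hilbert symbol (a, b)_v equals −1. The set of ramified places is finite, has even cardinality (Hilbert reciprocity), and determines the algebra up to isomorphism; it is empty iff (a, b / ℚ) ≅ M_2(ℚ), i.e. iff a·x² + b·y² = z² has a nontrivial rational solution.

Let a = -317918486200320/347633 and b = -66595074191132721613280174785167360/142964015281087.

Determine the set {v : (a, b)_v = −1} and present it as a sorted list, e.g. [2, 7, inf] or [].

Mod squares: a ≡ -66215, b ≡ -88970. Check v ∈ {∞, 2, 3, 5, 7, 11, 13, 17, 19, 31, 41}.
v=5: a=5^1·(≡2), b=5^1·(≡4) mod 5; (2|5)=-1, (4|5)=+1; (−1)^{1·1·2}·(-1)^1·(+1)^1 = -1.
v=2: v_2(a)=20, v_2(b)=45; units ≡ 1, 3 (mod 8); ε·ε+αω+βω = 0·1+20·1+45·0 ≡ 0  ⇒  (a,b)_2 = +1.
v=∞: -66215 < 0 and -88970 < 0  ⇒  (a,b)_∞ = -1.
v=11: a=11^-2·(≡3), b=11^-4·(≡5) mod 11; (3|11)=+1, (5|11)=+1; (−1)^{-2·-4·5}·(+1)^-4·(+1)^-2 = +1.
v=41: a=41^1·(≡2), b=41^3·(≡29) mod 41; (2|41)=+1, (29|41)=-1; (−1)^{1·3·20}·(+1)^3·(-1)^1 = -1.
v=17: a=17^-1·(≡2), b=17^-2·(≡8) mod 17; (2|17)=+1, (8|17)=+1; (−1)^{-1·-2·8}·(+1)^-2·(+1)^-1 = +1.
v=13: a=13^-2·(≡7), b=13^-6·(≡8) mod 13; (7|13)=-1, (8|13)=-1; (−1)^{-2·-6·6}·(-1)^-6·(-1)^-2 = +1.
v=31: a=31^2·(≡8), b=31^5·(≡22) mod 31; (8|31)=+1, (22|31)=-1; (−1)^{2·5·15}·(+1)^5·(-1)^2 = +1.
v=19: a=19^1·(≡7), b=19^2·(≡4) mod 19; (7|19)=+1, (4|19)=+1; (−1)^{1·2·9}·(+1)^2·(+1)^1 = +1.
v=7: a=7^0·(≡5), b=7^-1·(≡2) mod 7; (5|7)=-1, (2|7)=+1; (−1)^{0·-1·3}·(-1)^-1·(+1)^0 = -1.
v=3: a=3^4·(≡1), b=3^12·(≡1) mod 3; (1|3)=+1, (1|3)=+1; (−1)^{4·12·1}·(+1)^12·(+1)^4 = +1.
Ram(-66215, -88970) = {5, 7, 41, ∞}; no ℚ_5-point on the conic.

[5, 7, 41, inf]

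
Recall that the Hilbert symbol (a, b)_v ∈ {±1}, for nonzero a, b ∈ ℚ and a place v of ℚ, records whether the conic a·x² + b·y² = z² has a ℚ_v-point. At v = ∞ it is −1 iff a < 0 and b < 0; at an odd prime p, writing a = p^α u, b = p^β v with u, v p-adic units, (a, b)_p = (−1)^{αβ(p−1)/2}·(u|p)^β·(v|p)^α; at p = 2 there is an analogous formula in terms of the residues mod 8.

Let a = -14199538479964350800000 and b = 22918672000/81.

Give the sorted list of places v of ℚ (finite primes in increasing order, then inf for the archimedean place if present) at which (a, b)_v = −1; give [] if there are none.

[2, 29, 31, 41]

Mod squares: a ≡ -8477570, b ≡ 292330. Check v ∈ {∞, 2, 3, 5, 7, 23, 29, 31, 41}.
v=31: a=31^3·(≡15), b=31^1·(≡15) mod 31; (15|31)=-1, (15|31)=-1; (−1)^{3·1·15}·(-1)^1·(-1)^3 = -1.
v=5: a=5^5·(≡4), b=5^3·(≡1) mod 5; (4|5)=+1, (1|5)=+1; (−1)^{5·3·2}·(+1)^3·(+1)^5 = +1.
v=29: a=29^1·(≡27), b=29^0·(≡17) mod 29; (27|29)=-1, (17|29)=-1; (−1)^{1·0·14}·(-1)^0·(-1)^1 = -1.
v=41: a=41^3·(≡22), b=41^1·(≡32) mod 41; (22|41)=-1, (32|41)=+1; (−1)^{3·1·20}·(-1)^1·(+1)^3 = -1.
v=7: a=7^2·(≡1), b=7^2·(≡3) mod 7; (1|7)=+1, (3|7)=-1; (−1)^{2·2·3}·(+1)^2·(-1)^2 = +1.
v=∞: -8477570 < 0 and 292330 > 0  ⇒  (a,b)_∞ = +1.
v=23: a=23^3·(≡16), b=23^1·(≡11) mod 23; (16|23)=+1, (11|23)=-1; (−1)^{3·1·11}·(+1)^1·(-1)^3 = +1.
v=3: a=3^0·(≡1), b=3^-4·(≡1) mod 3; (1|3)=+1, (1|3)=+1; (−1)^{0·-4·1}·(+1)^-4·(+1)^0 = +1.
v=2: v_2(a)=7, v_2(b)=7; units ≡ 7, 5 (mod 8); ε·ε+αω+βω = 1·0+7·1+7·0 ≡ 1  ⇒  (a,b)_2 = -1.
Ram(-8477570, 292330) = {2, 29, 31, 41}; no ℚ_2-point on the conic.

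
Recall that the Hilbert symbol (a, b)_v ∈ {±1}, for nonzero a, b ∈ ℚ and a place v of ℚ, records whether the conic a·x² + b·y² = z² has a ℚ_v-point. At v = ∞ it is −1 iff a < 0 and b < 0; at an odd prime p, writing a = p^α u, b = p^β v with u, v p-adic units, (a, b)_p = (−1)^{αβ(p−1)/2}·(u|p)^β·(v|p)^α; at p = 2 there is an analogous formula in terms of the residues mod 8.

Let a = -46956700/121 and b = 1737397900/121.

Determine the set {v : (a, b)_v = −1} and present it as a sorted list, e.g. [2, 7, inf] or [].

[]

(a, b) ≡ (-7, 259) mod (ℚ^×)²; places V = {2, 5, 7, 11, 37, ∞}.
(a,b)_2: α=2, β=2; u≡1, v≡3 (mod 8); ε(u)ε(v)=0·1, αω(v)=2·1, βω(u)=2·0; sum ≡ 0  ⇒  +1.
(a,b)_∞: sgn(-7)=−, sgn(259)=+, so +1.
(a,b)_11: α=-2, u≡1; β=-2, v≡7 (mod 11); (1|11)=+1, (7|11)=-1; sign (−1)^0·+1^-2·-1^-2 = +1.
(a,b)_37: α=2, u≡11; β=3, v≡26 (mod 37); (11|37)=+1, (26|37)=+1; sign (−1)^0·+1^3·+1^2 = +1.
(a,b)_7: α=3, u≡3; β=3, v≡1 (mod 7); (3|7)=-1, (1|7)=+1; sign (−1)^1·-1^3·+1^3 = +1.
(a,b)_5: α=2, u≡2; β=2, v≡1 (mod 5); (2|5)=-1, (1|5)=+1; sign (−1)^0·-1^2·+1^2 = +1.
Every local symbol is +1, so the conic -7·x² + 259·y² = z² has ℚ_v-points for all v and hence a ℚ-point; (a, b / ℚ) ≅ M_2(ℚ).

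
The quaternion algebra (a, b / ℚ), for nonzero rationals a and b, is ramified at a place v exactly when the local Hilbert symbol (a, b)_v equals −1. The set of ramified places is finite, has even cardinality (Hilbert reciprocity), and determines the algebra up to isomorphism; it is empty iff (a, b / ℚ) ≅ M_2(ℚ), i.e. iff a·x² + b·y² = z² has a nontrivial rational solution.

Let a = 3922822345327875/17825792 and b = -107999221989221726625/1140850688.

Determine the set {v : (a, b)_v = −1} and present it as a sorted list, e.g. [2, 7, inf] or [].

[2, 23]

Mod squares: a ≡ 1955, b ≡ -11305. Check v ∈ {∞, 2, 3, 5, 7, 11, 17, 19, 23}.
v=2: v_2(a)=-20, v_2(b)=-26; units ≡ 3, 7 (mod 8); ε·ε+αω+βω = 1·1+-20·0+-26·1 ≡ 1  ⇒  (a,b)_2 = -1.
v=5: a=5^3·(≡4), b=5^3·(≡4) mod 5; (4|5)=+1, (4|5)=+1; (−1)^{3·3·2}·(+1)^3·(+1)^3 = +1.
v=23: a=23^3·(≡9), b=23^4·(≡11) mod 23; (9|23)=+1, (11|23)=-1; (−1)^{3·4·11}·(+1)^4·(-1)^3 = -1.
v=11: a=11^2·(≡6), b=11^2·(≡5) mod 11; (6|11)=-1, (5|11)=+1; (−1)^{2·2·5}·(-1)^2·(+1)^2 = +1.
v=∞: 1955 > 0 and -11305 < 0  ⇒  (a,b)_∞ = +1.
v=17: a=17^-1·(≡16), b=17^-1·(≡15) mod 17; (16|17)=+1, (15|17)=+1; (−1)^{-1·-1·8}·(+1)^-1·(+1)^-1 = +1.
v=3: a=3^10·(≡2), b=3^12·(≡2) mod 3; (2|3)=-1, (2|3)=-1; (−1)^{10·12·1}·(-1)^12·(-1)^10 = +1.
v=19: a=19^2·(≡5), b=19^3·(≡10) mod 19; (5|19)=+1, (10|19)=-1; (−1)^{2·3·9}·(+1)^3·(-1)^2 = +1.
v=7: a=7^0·(≡2), b=7^1·(≡2) mod 7; (2|7)=+1, (2|7)=+1; (−1)^{0·1·3}·(+1)^1·(+1)^0 = +1.
|Ram(1955, -11305)| = 2, even; anisotropic at {2, 23}.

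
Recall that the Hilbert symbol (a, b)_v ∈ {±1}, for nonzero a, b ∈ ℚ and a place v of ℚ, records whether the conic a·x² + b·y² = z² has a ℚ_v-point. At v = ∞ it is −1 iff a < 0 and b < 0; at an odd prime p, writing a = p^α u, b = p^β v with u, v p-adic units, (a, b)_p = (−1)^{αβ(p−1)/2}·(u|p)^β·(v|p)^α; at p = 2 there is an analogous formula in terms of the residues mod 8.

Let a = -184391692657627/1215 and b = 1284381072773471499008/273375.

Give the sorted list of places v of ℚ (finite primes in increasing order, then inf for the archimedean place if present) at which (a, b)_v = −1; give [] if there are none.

(a, b) ≡ (-76245, 23205) mod (ℚ^×)²; places V = {2, 3, 5, 7, 13, 17, 23, ∞}.
(a,b)_2: α=0, β=8; u≡3, v≡5 (mod 8); ε(u)ε(v)=1·0, αω(v)=0·1, βω(u)=8·1; sum ≡ 0  ⇒  +1.
(a,b)_3: α=-5, u≡1; β=-7, v≡1 (mod 3); (1|3)=+1, (1|3)=+1; sign (−1)^1·+1^-7·+1^-5 = -1.
(a,b)_13: α=5, u≡6; β=7, v≡4 (mod 13); (6|13)=-1, (4|13)=+1; sign (−1)^0·-1^7·+1^5 = -1.
(a,b)_17: α=1, u≡7; β=1, v≡14 (mod 17); (7|17)=-1, (14|17)=-1; sign (−1)^0·-1^1·-1^1 = +1.
(a,b)_7: α=4, u≡6; β=5, v≡1 (mod 7); (6|7)=-1, (1|7)=+1; sign (−1)^0·-1^5·+1^4 = -1.
(a,b)_5: α=-1, u≡1; β=-3, v≡4 (mod 5); (1|5)=+1, (4|5)=+1; sign (−1)^0·+1^-3·+1^-1 = +1.
(a,b)_∞: sgn(-76245)=−, sgn(23205)=+, so +1.
(a,b)_23: α=3, u≡15; β=4, v≡21 (mod 23); (15|23)=-1, (21|23)=-1; sign (−1)^0·-1^4·-1^3 = -1.
Ram(-76245, 23205) = {3, 7, 13, 23}; no ℚ_3-point on the conic.

[3, 7, 13, 23]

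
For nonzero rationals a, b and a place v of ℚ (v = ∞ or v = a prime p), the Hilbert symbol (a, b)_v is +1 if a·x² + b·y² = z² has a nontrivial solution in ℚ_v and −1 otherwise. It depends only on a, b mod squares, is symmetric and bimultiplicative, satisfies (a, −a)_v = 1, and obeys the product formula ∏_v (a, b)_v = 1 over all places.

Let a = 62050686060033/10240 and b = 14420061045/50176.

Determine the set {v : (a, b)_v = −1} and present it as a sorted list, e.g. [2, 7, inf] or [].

(a, b) ≡ (330, 5) mod (ℚ^×)²; places V = {2, 3, 5, 7, 11, 13, 17, 19, ∞}.
(a,b)_7: α=0, u≡1; β=-2, v≡6 (mod 7); (1|7)=+1, (6|7)=-1; sign (−1)^0·+1^-2·-1^0 = +1.
(a,b)_19: α=2, u≡6; β=0, v≡17 (mod 19); (6|19)=+1, (17|19)=+1; sign (−1)^0·+1^0·+1^2 = +1.
(a,b)_11: α=3, u≡7; β=0, v≡1 (mod 11); (7|11)=-1, (1|11)=+1; sign (−1)^0·-1^0·+1^3 = +1.
(a,b)_∞: sgn(330)=+, sgn(5)=+, so +1.
(a,b)_13: α=0, u≡11; β=2, v≡5 (mod 13); (11|13)=-1, (5|13)=-1; sign (−1)^0·-1^2·-1^0 = +1.
(a,b)_3: α=17, u≡2; β=10, v≡2 (mod 3); (2|3)=-1, (2|3)=-1; sign (−1)^0·-1^10·-1^17 = -1.
(a,b)_2: α=-11, β=-10; u≡5, v≡5 (mod 8); ε(u)ε(v)=0·0, αω(v)=-11·1, βω(u)=-10·1; sum ≡ 1  ⇒  -1.
(a,b)_17: α=0, u≡10; β=2, v≡5 (mod 17); (10|17)=-1, (5|17)=-1; sign (−1)^0·-1^2·-1^0 = +1.
(a,b)_5: α=-1, u≡1; β=1, v≡4 (mod 5); (1|5)=+1, (4|5)=+1; sign (−1)^0·+1^1·+1^-1 = +1.
(330, 5 / ℚ) ramifies at {2, 3}: a division algebra.

[2, 3]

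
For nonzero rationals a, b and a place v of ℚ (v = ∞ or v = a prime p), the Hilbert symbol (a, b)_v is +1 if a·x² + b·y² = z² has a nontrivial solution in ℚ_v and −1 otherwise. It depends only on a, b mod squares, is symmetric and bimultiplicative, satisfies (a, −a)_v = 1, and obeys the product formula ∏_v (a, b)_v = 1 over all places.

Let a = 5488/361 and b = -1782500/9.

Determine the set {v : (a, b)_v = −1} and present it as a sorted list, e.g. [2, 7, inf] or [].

(a, b) ≡ (7, -713) mod (ℚ^×)²; places V = {2, 3, 5, 7, 19, 23, 31, ∞}.
(a,b)_3: α=0, u≡1; β=-2, v≡1 (mod 3); (1|3)=+1, (1|3)=+1; sign (−1)^0·+1^-2·+1^0 = +1.
(a,b)_2: α=4, β=2; u≡7, v≡7 (mod 8); ε(u)ε(v)=1·1, αω(v)=4·0, βω(u)=2·0; sum ≡ 1  ⇒  -1.
(a,b)_31: α=0, u≡14; β=1, v≡4 (mod 31); (14|31)=+1, (4|31)=+1; sign (−1)^0·+1^1·+1^0 = +1.
(a,b)_5: α=0, u≡3; β=4, v≡2 (mod 5); (3|5)=-1, (2|5)=-1; sign (−1)^0·-1^4·-1^0 = +1.
(a,b)_7: α=3, u≡4; β=0, v≡4 (mod 7); (4|7)=+1, (4|7)=+1; sign (−1)^0·+1^0·+1^3 = +1.
(a,b)_23: α=0, u≡21; β=1, v≡19 (mod 23); (21|23)=-1, (19|23)=-1; sign (−1)^0·-1^1·-1^0 = -1.
(a,b)_∞: sgn(7)=+, sgn(-713)=−, so +1.
(a,b)_19: α=-2, u≡16; β=0, v≡11 (mod 19); (16|19)=+1, (11|19)=+1; sign (−1)^0·+1^0·+1^-2 = +1.
|Ram(7, -713)| = 2, even; anisotropic at {2, 23}.

[2, 23]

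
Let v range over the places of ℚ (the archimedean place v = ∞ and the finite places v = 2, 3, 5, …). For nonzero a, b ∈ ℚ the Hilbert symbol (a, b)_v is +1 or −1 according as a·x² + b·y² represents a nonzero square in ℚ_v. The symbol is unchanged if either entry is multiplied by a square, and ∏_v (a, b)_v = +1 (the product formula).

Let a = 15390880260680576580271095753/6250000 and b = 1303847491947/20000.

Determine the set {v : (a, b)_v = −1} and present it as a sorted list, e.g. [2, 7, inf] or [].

Mod squares: a ≡ 29393, b ≡ 6191094. Check v ∈ {∞, 2, 3, 5, 7, 11, 13, 17, 19, 23, 29, 31, 59}.
v=3: a=3^2·(≡2), b=3^1·(≡1) mod 3; (2|3)=-1, (1|3)=+1; (−1)^{2·1·1}·(-1)^1·(+1)^2 = -1.
v=7: a=7^5·(≡6), b=7^1·(≡5) mod 7; (6|7)=-1, (5|7)=-1; (−1)^{5·1·3}·(-1)^1·(-1)^5 = -1.
v=2: v_2(a)=-4, v_2(b)=-5; units ≡ 1, 3 (mod 8); ε·ε+αω+βω = 0·1+-4·1+-5·0 ≡ 0  ⇒  (a,b)_2 = +1.
v=23: a=23^0·(≡17), b=23^1·(≡6) mod 23; (17|23)=-1, (6|23)=+1; (−1)^{0·1·11}·(-1)^1·(+1)^0 = -1.
v=∞: 29393 > 0 and 6191094 > 0  ⇒  (a,b)_∞ = +1.
v=31: a=31^2·(≡10), b=31^0·(≡15) mod 31; (10|31)=+1, (15|31)=-1; (−1)^{2·0·15}·(+1)^0·(-1)^2 = +1.
v=29: a=29^2·(≡23), b=29^1·(≡3) mod 29; (23|29)=+1, (3|29)=-1; (−1)^{2·1·14}·(+1)^1·(-1)^2 = +1.
v=17: a=17^1·(≡10), b=17^1·(≡13) mod 17; (10|17)=-1, (13|17)=+1; (−1)^{1·1·8}·(-1)^1·(+1)^1 = -1.
v=13: a=13^3·(≡9), b=13^1·(≡4) mod 13; (9|13)=+1, (4|13)=+1; (−1)^{3·1·6}·(+1)^1·(+1)^3 = +1.
v=59: a=59^4·(≡11), b=59^2·(≡18) mod 59; (11|59)=-1, (18|59)=-1; (−1)^{4·2·29}·(-1)^2·(-1)^4 = +1.
v=19: a=19^1·(≡15), b=19^0·(≡17) mod 19; (15|19)=-1, (17|19)=+1; (−1)^{1·0·9}·(-1)^0·(+1)^1 = +1.
v=5: a=5^-8·(≡3), b=5^-4·(≡1) mod 5; (3|5)=-1, (1|5)=+1; (−1)^{-8·-4·2}·(-1)^-4·(+1)^-8 = +1.
v=11: a=11^4·(≡5), b=11^2·(≡10) mod 11; (5|11)=+1, (10|11)=-1; (−1)^{4·2·5}·(+1)^2·(-1)^4 = +1.
|Ram(29393, 6191094)| = 4, even; anisotropic at {3, 7, 17, 23}.

[3, 7, 17, 23]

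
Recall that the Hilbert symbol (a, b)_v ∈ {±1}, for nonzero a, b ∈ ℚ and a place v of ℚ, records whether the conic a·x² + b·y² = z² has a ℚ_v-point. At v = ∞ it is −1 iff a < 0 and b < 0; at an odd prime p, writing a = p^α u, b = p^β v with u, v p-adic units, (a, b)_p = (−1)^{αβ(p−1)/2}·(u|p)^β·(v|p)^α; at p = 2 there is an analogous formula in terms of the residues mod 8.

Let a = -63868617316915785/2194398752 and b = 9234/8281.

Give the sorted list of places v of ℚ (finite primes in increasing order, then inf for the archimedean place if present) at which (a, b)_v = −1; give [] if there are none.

(a, b) ≡ (-2530, 114) mod (ℚ^×)²; places V = {2, 3, 5, 7, 11, 13, 19, 23, ∞}.
(a,b)_11: α=1, u≡3; β=0, v≡3 (mod 11); (3|11)=+1, (3|11)=+1; sign (−1)^0·+1^0·+1^1 = +1.
(a,b)_23: α=1, u≡17; β=0, v≡11 (mod 23); (17|23)=-1, (11|23)=-1; sign (−1)^0·-1^0·-1^1 = -1.
(a,b)_19: α=4, u≡9; β=1, v≡9 (mod 19); (9|19)=+1, (9|19)=+1; sign (−1)^0·+1^1·+1^4 = +1.
(a,b)_∞: sgn(-2530)=−, sgn(114)=+, so +1.
(a,b)_2: α=-5, β=1; u≡7, v≡1 (mod 8); ε(u)ε(v)=1·0, αω(v)=-5·0, βω(u)=1·0; sum ≡ 0  ⇒  +1.
(a,b)_5: α=1, u≡4; β=0, v≡4 (mod 5); (4|5)=+1, (4|5)=+1; sign (−1)^0·+1^0·+1^1 = +1.
(a,b)_3: α=18, u≡2; β=5, v≡2 (mod 3); (2|3)=-1, (2|3)=-1; sign (−1)^0·-1^5·-1^18 = -1.
(a,b)_13: α=-4, u≡8; β=-2, v≡3 (mod 13); (8|13)=-1, (3|13)=+1; sign (−1)^0·-1^-2·+1^-4 = +1.
(a,b)_7: α=-4, u≡1; β=-2, v≡1 (mod 7); (1|7)=+1, (1|7)=+1; sign (−1)^0·+1^-2·+1^-4 = +1.
|Ram(-2530, 114)| = 2, even; anisotropic at {3, 23}.

[3, 23]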